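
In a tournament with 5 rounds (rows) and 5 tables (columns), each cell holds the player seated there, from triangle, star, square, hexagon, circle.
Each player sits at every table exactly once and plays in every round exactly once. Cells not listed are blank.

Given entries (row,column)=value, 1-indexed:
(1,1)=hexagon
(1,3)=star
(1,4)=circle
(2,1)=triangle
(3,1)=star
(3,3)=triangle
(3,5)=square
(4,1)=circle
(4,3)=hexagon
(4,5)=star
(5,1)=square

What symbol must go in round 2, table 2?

hexagon

Round 1, table 5: round 1 has {star, hexagon, circle} and table 5 has {star, square}, leaving only triangle.
Round 1, table 2: round 1 has {triangle, star, hexagon, circle} and table 2 has {}, leaving only square.
Round 3, table 4: round 3 has {triangle, star, square} and table 4 has {circle}, leaving only hexagon.
Round 3, table 2: round 3 has {triangle, star, square, hexagon} and table 2 has {square}, leaving only circle.
Round 4, table 2: round 4 has {star, hexagon, circle} and table 2 has {square, circle}, leaving only triangle.
Round 4, table 4: round 4 has {triangle, star, hexagon, circle} and table 4 has {hexagon, circle}, leaving only square.
Round 2, table 4: round 2 has {triangle} and table 4 has {square, hexagon, circle}, leaving only star.
Round 2 already has {triangle, star} and table 2 already has {triangle, square, circle}, so round 2, table 2 must be hexagon.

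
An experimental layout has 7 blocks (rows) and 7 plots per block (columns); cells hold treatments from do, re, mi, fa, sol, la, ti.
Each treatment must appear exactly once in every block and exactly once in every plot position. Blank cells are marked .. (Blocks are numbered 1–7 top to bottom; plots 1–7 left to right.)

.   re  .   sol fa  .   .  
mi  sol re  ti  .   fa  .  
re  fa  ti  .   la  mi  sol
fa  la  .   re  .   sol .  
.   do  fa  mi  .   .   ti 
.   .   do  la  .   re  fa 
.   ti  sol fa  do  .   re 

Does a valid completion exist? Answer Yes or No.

Block 2, plot 5: block 2 together with plot 5 already contain {do, re, mi, fa, sol, la, ti} — every symbol — so nothing can go there. The grid has no valid completion.

No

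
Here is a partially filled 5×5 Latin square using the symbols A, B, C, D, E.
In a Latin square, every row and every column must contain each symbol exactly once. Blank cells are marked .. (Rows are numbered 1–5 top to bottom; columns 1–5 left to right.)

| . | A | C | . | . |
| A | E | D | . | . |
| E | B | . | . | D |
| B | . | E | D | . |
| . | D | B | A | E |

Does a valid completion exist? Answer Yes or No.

No row or column among the givens repeats a symbol, and propagating forced cells runs into no contradiction.
One valid completion exists (for instance, D A C E B / A E D B C / E B A C D / B C E D A / C D B A E).

Yes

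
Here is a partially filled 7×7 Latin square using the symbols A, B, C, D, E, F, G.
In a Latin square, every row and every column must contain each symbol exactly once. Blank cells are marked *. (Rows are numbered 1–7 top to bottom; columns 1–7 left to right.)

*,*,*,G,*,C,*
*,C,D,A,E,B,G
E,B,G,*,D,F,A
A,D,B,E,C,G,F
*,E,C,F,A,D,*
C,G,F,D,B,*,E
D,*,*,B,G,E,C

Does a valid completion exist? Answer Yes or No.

No row or column among the givens repeats a symbol, and propagating forced cells runs into no contradiction.
One valid completion exists (for instance, B A E G F C D / F C D A E B G / E B G C D F A / A D B E C G F / G E C F A D B / C G F D B A E / D F A B G E C).

Yes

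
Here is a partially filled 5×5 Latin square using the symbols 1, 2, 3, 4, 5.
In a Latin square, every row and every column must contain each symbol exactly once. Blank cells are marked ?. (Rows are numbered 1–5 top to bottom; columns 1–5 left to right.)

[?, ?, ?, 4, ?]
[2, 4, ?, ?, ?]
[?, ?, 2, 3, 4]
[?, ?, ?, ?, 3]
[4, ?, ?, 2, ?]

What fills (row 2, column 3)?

3

Row 2, column 3 is narrowed to {1, 3, 5}.
If it were 1, then row 2, column 5 would be left with no valid symbol.
If it were 5, then row 2, column 5 would be left with no valid symbol.
So row 2, column 3 must be 3.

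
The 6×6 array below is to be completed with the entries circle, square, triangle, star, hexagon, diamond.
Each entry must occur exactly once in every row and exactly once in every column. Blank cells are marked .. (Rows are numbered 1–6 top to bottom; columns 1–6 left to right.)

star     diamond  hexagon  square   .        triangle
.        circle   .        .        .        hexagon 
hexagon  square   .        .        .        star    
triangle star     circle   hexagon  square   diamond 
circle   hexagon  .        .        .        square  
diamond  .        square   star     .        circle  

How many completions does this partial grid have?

4

Row 1, column 5: eliminating its row and column leaves {circle}.
Row 2, column 1: eliminating its row and column leaves {square}.
Row 2, column 3: eliminating its row and column leaves {triangle, star, diamond}.
Row 2, column 4: eliminating its row and column leaves {triangle, diamond}.
Row 2, column 5: eliminating its row and column leaves {triangle, star, diamond}.
Row 3, column 3: eliminating its row and column leaves {triangle, diamond}.
Row 3, column 4: eliminating its row and column leaves {circle, triangle, diamond}.
Row 3, column 5: eliminating its row and column leaves {circle, triangle, diamond}.
Row 5, column 3: eliminating its row and column leaves {triangle, star, diamond}.
Row 5, column 4: eliminating its row and column leaves {triangle, diamond}.
Row 5, column 5: eliminating its row and column leaves {triangle, star, diamond}.
Row 6, column 2: eliminating its row and column leaves {triangle}.
Row 6, column 5: eliminating its row and column leaves {triangle, hexagon}.
Enumerating the assignments across these blanks that avoid any row or column repeat gives 4 completions.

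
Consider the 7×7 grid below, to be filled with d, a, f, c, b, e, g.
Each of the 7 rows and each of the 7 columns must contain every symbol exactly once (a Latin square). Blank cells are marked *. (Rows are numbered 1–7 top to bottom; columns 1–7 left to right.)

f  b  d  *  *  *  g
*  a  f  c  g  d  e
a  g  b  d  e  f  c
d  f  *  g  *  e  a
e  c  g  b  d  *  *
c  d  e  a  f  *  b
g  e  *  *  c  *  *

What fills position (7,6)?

Row 1, column 4: row 1 has {d, f, b, g} and column 4 has {d, a, c, b, g}, leaving only e.
Row 1, column 5: row 1 has {d, f, b, e, g} and column 5 has {d, f, c, e, g}, leaving only a.
Row 1, column 6: row 1 has {d, a, f, b, e, g} and column 6 has {d, f, e}, leaving only c.
Row 2, column 1: row 2 has {d, a, f, c, e, g} and column 1 has {d, a, f, c, e, g}, leaving only b.
Row 4, column 3: row 4 has {d, a, f, e, g} and column 3 has {d, f, b, e, g}, leaving only c.
Row 4, column 5: row 4 has {d, a, f, c, e, g} and column 5 has {d, a, f, c, e, g}, leaving only b.
Row 5, column 6: row 5 has {d, c, b, e, g} and column 6 has {d, f, c, e}, leaving only a.
Row 7 already has {c, e, g} and column 6 already has {d, a, f, c, e}, so row 7, column 6 must be b.

b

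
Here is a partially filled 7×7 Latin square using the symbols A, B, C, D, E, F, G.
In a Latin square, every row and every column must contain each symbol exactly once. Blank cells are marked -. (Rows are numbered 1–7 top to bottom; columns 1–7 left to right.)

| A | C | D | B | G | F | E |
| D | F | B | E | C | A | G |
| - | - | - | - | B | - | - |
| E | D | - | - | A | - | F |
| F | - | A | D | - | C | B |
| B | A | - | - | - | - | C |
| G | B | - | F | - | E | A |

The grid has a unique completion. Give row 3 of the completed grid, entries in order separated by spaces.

C E F A B G D

Row 3, column 1: row 3 has {B} and column 1 has {A, B, D, E, F, G}, leaving only C.
Row 3, column 7: row 3 has {B, C} and column 7 has {A, B, C, E, F, G}, leaving only D.
Row 3, column 6: row 3 has {B, C, D} and column 6 has {A, C, E, F}, leaving only G.
Row 3, column 2: row 3 has {B, C, D, G} and column 2 has {A, B, C, D, F}, leaving only E.
Row 3, column 3: row 3 has {B, C, D, E, G} and column 3 has {A, B, D}, leaving only F.
Row 3, column 4: row 3 has {B, C, D, E, F, G} and column 4 has {B, D, E, F}, leaving only A.
So row 3 reads: C E F A B G D.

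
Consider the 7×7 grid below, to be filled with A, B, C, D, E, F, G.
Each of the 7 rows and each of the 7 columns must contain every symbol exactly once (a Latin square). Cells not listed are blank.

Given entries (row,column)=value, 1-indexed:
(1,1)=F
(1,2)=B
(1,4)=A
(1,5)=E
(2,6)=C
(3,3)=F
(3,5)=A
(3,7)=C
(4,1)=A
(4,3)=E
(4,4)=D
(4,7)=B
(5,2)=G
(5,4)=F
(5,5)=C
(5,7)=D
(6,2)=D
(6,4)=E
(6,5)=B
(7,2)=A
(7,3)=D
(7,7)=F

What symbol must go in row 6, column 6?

F

Row 1, column 7: row 1 has {A, B, E, F} and column 7 has {B, C, D, F}, leaving only G.
Row 1, column 3: row 1 has {A, B, E, F, G} and column 3 has {D, E, F}, leaving only C.
Row 1, column 6: row 1 has {A, B, C, E, F, G} and column 6 has {C}, leaving only D.
Row 3, column 2: row 3 has {A, C, F} and column 2 has {A, B, D, G}, leaving only E.
Row 2, column 2: row 2 has {C} and column 2 has {A, B, D, E, G}, leaving only F.
Row 4, column 2: row 4 has {A, B, D, E} and column 2 has {A, B, D, E, F, G}, leaving only C.
Row 6, column 7: row 6 has {B, D, E} and column 7 has {B, C, D, F, G}, leaving only A.
Row 2, column 7: row 2 has {C, F} and column 7 has {A, B, C, D, F, G}, leaving only E.
Row 6, column 3: row 6 has {A, B, D, E} and column 3 has {C, D, E, F}, leaving only G.
Row 6 already has {A, B, D, E, G} and column 6 already has {C, D}, so row 6, column 6 must be F.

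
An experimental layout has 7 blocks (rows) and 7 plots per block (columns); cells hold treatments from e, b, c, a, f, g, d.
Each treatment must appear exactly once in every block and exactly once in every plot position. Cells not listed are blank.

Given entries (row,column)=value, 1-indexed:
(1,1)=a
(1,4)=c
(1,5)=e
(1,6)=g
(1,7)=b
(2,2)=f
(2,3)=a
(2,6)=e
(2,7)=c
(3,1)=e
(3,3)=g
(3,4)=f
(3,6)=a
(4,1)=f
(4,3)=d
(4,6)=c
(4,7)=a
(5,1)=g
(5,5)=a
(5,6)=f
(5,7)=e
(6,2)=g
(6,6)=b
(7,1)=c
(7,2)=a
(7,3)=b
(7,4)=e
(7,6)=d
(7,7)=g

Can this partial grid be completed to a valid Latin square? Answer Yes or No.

Yes

No block or plot among the givens repeats a symbol, and propagating forced cells runs into no contradiction.
One valid completion exists (for instance, a d f c e g b / b f a g d e c / e c g f b a d / f e d b g c a / g b c d a f e / d g e a c b f / c a b e f d g).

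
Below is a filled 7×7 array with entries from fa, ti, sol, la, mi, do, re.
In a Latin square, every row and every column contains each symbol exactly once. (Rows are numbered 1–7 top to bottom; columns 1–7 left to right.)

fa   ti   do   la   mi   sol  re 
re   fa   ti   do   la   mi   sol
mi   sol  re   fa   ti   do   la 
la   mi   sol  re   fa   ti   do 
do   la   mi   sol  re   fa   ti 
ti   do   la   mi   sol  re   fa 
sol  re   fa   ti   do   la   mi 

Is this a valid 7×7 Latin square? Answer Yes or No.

Yes

Each row is a permutation of the 7 symbols, and so is each column.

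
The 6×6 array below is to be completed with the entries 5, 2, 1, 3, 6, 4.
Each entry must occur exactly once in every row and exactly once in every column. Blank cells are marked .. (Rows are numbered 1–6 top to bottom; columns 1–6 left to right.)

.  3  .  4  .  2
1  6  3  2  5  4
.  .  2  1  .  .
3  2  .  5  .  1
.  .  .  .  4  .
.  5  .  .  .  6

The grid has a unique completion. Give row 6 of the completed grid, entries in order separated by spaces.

Row 6, column 4: row 6 has {5, 6} and column 4 has {5, 2, 1, 4}, leaving only 3.
Row 3, column 2: row 3 has {2, 1} and column 2 has {5, 2, 3, 6}, leaving only 4.
Row 4, column 5: row 4 has {5, 2, 1, 3} and column 5 has {5, 4}, leaving only 6.
Row 1, column 5: row 1 has {2, 3, 4} and column 5 has {5, 6, 4}, leaving only 1.
Row 6, column 5: row 6 has {5, 3, 6} and column 5 has {5, 1, 6, 4}, leaving only 2.
Row 6, column 1: row 6 has {5, 2, 3, 6} and column 1 has {1, 3}, leaving only 4.
Row 6, column 3: row 6 has {5, 2, 3, 6, 4} and column 3 has {2, 3}, leaving only 1.
So row 6 reads: 4 5 1 3 2 6.

4 5 1 3 2 6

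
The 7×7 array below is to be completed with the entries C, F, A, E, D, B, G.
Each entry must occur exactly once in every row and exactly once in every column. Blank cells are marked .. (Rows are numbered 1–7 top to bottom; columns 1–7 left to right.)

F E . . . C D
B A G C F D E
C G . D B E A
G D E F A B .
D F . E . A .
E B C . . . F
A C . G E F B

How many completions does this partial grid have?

Row 1, column 3: eliminating its row and column leaves {A, B}.
Row 1, column 4: eliminating its row and column leaves {A, B}.
Row 1, column 5: eliminating its row and column leaves {G}.
Row 3, column 3: eliminating its row and column leaves {F}.
Row 4, column 7: eliminating its row and column leaves {C}.
Row 5, column 3: eliminating its row and column leaves {B}.
Row 5, column 5: eliminating its row and column leaves {C, G}.
Row 5, column 7: eliminating its row and column leaves {C, G}.
Row 6, column 4: eliminating its row and column leaves {A}.
Row 6, column 5: eliminating its row and column leaves {D, G}.
Row 6, column 6: eliminating its row and column leaves {G}.
Row 7, column 3: eliminating its row and column leaves {D}.
Only one assignment across all blanks avoids any row or column repeat, giving 1 completion.

1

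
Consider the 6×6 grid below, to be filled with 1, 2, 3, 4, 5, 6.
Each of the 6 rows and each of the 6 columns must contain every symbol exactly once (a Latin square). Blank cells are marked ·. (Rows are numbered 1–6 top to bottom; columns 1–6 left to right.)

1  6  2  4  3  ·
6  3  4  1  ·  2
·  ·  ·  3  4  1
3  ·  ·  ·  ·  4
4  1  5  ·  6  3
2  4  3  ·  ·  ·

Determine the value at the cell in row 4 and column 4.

6

Row 1, column 6: row 1 has {1, 2, 3, 4, 6} and column 6 has {1, 2, 3, 4}, leaving only 5.
Row 2, column 5: row 2 has {1, 2, 3, 4, 6} and column 5 has {3, 4, 6}, leaving only 5.
Row 3, column 1: row 3 has {1, 3, 4} and column 1 has {1, 2, 3, 4, 6}, leaving only 5.
Row 3, column 2: row 3 has {1, 3, 4, 5} and column 2 has {1, 3, 4, 6}, leaving only 2.
Row 3, column 3: row 3 has {1, 2, 3, 4, 5} and column 3 has {2, 3, 4, 5}, leaving only 6.
Row 4, column 2: row 4 has {3, 4} and column 2 has {1, 2, 3, 4, 6}, leaving only 5.
Row 4, column 3: row 4 has {3, 4, 5} and column 3 has {2, 3, 4, 5, 6}, leaving only 1.
Row 4, column 5: row 4 has {1, 3, 4, 5} and column 5 has {3, 4, 5, 6}, leaving only 2.
Row 4 already has {1, 2, 3, 4, 5} and column 4 already has {1, 3, 4}, so row 4, column 4 must be 6.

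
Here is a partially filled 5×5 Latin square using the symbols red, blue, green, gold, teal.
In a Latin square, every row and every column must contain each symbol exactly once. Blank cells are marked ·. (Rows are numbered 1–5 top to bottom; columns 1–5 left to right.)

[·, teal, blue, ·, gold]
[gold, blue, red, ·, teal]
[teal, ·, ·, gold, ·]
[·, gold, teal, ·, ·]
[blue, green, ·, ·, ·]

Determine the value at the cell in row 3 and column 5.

blue

Row 2, column 4: row 2 has {red, blue, gold, teal} and column 4 has {gold}, leaving only green.
Row 1, column 4: row 1 has {blue, gold, teal} and column 4 has {green, gold}, leaving only red.
Row 1, column 1: row 1 has {red, blue, gold, teal} and column 1 has {blue, gold, teal}, leaving only green.
Row 3, column 2: row 3 has {gold, teal} and column 2 has {blue, green, gold, teal}, leaving only red.
Row 3, column 3: row 3 has {red, gold, teal} and column 3 has {red, blue, teal}, leaving only green.
Row 3 already has {red, green, gold, teal} and column 5 already has {gold, teal}, so row 3, column 5 must be blue.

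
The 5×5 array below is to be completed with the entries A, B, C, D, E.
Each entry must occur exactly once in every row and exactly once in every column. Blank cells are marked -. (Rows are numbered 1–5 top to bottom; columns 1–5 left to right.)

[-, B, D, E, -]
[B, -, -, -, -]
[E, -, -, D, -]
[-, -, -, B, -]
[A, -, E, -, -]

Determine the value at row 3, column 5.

C

Row 1, column 1: row 1 has {B, D, E} and column 1 has {A, B, E}, leaving only C.
Row 1, column 5: row 1 has {B, C, D, E} and column 5 has {}, leaving only A.
Row 4, column 1: row 4 has {B} and column 1 has {A, B, C, E}, leaving only D.
Row 5, column 4: row 5 has {A, E} and column 4 has {B, D, E}, leaving only C.
Row 2, column 4: row 2 has {B} and column 4 has {B, C, D, E}, leaving only A.
Row 2, column 3: row 2 has {A, B} and column 3 has {D, E}, leaving only C.
Row 4, column 3: row 4 has {B, D} and column 3 has {C, D, E}, leaving only A.
Row 3, column 3: row 3 has {D, E} and column 3 has {A, C, D, E}, leaving only B.
Row 3 already has {B, D, E} and column 5 already has {A}, so row 3, column 5 must be C.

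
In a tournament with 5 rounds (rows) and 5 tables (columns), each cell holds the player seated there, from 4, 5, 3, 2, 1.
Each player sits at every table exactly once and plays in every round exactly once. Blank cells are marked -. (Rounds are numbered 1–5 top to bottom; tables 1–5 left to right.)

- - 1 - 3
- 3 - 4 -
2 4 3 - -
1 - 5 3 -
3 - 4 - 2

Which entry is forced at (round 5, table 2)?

Round 2, table 1: round 2 has {4, 3} and table 1 has {3, 2, 1}, leaving only 5.
Round 1, table 1: round 1 has {3, 1} and table 1 has {5, 3, 2, 1}, leaving only 4.
Round 2, table 3: round 2 has {4, 5, 3} and table 3 has {4, 5, 3, 1}, leaving only 2.
Round 2, table 5: round 2 has {4, 5, 3, 2} and table 5 has {3, 2}, leaving only 1.
Round 3, table 5: round 3 has {4, 3, 2} and table 5 has {3, 2, 1}, leaving only 5.
Round 3, table 4: round 3 has {4, 5, 3, 2} and table 4 has {4, 3}, leaving only 1.
Round 4, table 2: round 4 has {5, 3, 1} and table 2 has {4, 3}, leaving only 2.
Round 1, table 2: round 1 has {4, 3, 1} and table 2 has {4, 3, 2}, leaving only 5.
Round 5 already has {4, 3, 2} and table 2 already has {4, 5, 3, 2}, so round 5, table 2 must be 1.

1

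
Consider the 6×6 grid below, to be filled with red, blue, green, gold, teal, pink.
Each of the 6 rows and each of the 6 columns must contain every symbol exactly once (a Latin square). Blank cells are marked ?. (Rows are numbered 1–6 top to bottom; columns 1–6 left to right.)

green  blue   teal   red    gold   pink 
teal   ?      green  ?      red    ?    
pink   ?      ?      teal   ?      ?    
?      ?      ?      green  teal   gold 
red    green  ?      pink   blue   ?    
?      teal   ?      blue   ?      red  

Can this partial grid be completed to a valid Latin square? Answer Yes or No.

Row 2, column 4: row 2 has {red, green, teal} and column 4 has {red, blue, green, teal, pink}, so it must be gold.
Row 2, column 2: row 2 has {red, green, gold, teal} and column 2 has {blue, green, teal}, so it must be pink.
Row 2, column 6: row 2 has {red, green, gold, teal, pink} and column 6 has {red, gold, pink}, so it must be blue.
Row 3, column 5: row 3 has {teal, pink} and column 5 has {red, blue, gold, teal}, so it must be green.
Now row 3, column 6: row 3 together with column 6 already contain {red, blue, green, gold, teal, pink} — every symbol — so nothing can go there. The grid has no valid completion.

No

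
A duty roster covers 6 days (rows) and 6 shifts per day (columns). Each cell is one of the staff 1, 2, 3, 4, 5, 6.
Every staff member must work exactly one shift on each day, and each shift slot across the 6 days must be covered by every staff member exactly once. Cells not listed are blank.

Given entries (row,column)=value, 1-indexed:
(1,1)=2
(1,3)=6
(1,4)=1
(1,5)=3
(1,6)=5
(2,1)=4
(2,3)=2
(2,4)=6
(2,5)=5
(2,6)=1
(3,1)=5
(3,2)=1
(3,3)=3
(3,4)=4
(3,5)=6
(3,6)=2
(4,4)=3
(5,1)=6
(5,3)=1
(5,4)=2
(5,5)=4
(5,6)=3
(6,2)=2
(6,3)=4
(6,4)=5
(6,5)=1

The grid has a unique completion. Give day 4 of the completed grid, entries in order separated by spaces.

Day 4, shift 1: day 4 has {3} and shift 1 has {2, 4, 5, 6}, leaving only 1.
Day 4, shift 3: day 4 has {1, 3} and shift 3 has {1, 2, 3, 4, 6}, leaving only 5.
Day 4, shift 5: day 4 has {1, 3, 5} and shift 5 has {1, 3, 4, 5, 6}, leaving only 2.
Day 1, shift 2: day 1 has {1, 2, 3, 5, 6} and shift 2 has {1, 2}, leaving only 4.
Day 4, shift 2: day 4 has {1, 2, 3, 5} and shift 2 has {1, 2, 4}, leaving only 6.
Day 4, shift 6: day 4 has {1, 2, 3, 5, 6} and shift 6 has {1, 2, 3, 5}, leaving only 4.
So day 4 reads: 1 6 5 3 2 4.

1 6 5 3 2 4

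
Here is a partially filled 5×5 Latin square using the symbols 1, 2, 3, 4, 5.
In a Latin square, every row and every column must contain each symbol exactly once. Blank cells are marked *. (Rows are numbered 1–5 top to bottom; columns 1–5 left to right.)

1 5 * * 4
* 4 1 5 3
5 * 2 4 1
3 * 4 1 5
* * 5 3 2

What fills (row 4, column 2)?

Row 4 already has {1, 3, 4, 5} and column 2 already has {4, 5}, so row 4, column 2 must be 2.

2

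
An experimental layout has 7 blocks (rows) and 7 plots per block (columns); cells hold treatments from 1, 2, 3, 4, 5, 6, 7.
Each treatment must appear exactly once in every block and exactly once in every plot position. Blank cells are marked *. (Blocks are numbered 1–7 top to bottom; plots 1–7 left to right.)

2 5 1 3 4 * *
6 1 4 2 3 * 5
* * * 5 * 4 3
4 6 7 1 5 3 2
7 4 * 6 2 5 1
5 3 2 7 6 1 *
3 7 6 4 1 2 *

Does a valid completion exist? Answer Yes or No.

No

Block 3, plot 3: block 3 together with plot 3 already contain {1, 2, 3, 4, 5, 6, 7} — every symbol — so nothing can go there. The grid has no valid completion.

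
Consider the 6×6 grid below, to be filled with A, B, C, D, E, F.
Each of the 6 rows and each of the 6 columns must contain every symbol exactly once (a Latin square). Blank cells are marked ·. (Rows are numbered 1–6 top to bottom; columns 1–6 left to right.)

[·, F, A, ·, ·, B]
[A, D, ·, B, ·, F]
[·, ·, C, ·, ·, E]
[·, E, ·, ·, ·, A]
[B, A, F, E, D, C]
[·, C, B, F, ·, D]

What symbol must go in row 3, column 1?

D

Row 2, column 3: row 2 has {A, B, D, F} and column 3 has {A, B, C, F}, leaving only E.
Row 2, column 5: row 2 has {A, B, D, E, F} and column 5 has {D}, leaving only C.
Row 1, column 5: row 1 has {A, B, F} and column 5 has {C, D}, leaving only E.
Row 3, column 2: row 3 has {C, E} and column 2 has {A, C, D, E, F}, leaving only B.
Row 4, column 3: row 4 has {A, E} and column 3 has {A, B, C, E, F}, leaving only D.
Row 4, column 4: row 4 has {A, D, E} and column 4 has {B, E, F}, leaving only C.
Row 1, column 4: row 1 has {A, B, E, F} and column 4 has {B, C, E, F}, leaving only D.
Row 1, column 1: row 1 has {A, B, D, E, F} and column 1 has {A, B}, leaving only C.
Row 3, column 4: row 3 has {B, C, E} and column 4 has {B, C, D, E, F}, leaving only A.
Row 3, column 5: row 3 has {A, B, C, E} and column 5 has {C, D, E}, leaving only F.
Row 3 already has {A, B, C, E, F} and column 1 already has {A, B, C}, so row 3, column 1 must be D.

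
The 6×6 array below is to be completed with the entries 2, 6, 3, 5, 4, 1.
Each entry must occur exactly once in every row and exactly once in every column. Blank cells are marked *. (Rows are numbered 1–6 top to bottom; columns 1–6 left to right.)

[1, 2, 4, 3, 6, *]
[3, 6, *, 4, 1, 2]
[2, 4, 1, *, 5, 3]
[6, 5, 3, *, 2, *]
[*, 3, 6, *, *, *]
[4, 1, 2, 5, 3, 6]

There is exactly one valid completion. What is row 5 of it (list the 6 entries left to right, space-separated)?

5 3 6 2 4 1

Row 5, column 1: row 5 has {6, 3} and column 1 has {2, 6, 3, 4, 1}, leaving only 5.
Row 5, column 5: row 5 has {6, 3, 5} and column 5 has {2, 6, 3, 5, 1}, leaving only 4.
Row 5, column 6: row 5 has {6, 3, 5, 4} and column 6 has {2, 6, 3}, leaving only 1.
Row 5, column 4: row 5 has {6, 3, 5, 4, 1} and column 4 has {3, 5, 4}, leaving only 2.
So row 5 reads: 5 3 6 2 4 1.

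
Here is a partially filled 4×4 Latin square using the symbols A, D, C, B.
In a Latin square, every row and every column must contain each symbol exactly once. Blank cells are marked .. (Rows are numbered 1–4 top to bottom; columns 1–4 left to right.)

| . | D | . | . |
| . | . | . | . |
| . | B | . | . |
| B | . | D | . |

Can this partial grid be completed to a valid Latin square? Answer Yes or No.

Yes

No row or column among the givens repeats a symbol, and propagating forced cells runs into no contradiction.
One valid completion exists (for instance, A D C B / D A B C / C B A D / B C D A).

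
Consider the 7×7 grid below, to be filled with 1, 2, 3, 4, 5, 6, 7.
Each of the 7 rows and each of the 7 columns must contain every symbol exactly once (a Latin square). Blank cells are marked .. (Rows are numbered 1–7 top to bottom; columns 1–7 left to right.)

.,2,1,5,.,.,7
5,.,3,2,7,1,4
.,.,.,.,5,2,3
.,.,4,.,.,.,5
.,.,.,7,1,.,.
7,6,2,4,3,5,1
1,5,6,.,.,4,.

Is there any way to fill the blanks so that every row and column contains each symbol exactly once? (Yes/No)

No

Row 2, column 2: row 2 together with column 2 already contain {1, 2, 3, 4, 5, 6, 7} — every symbol — so nothing can go there. The grid has no valid completion.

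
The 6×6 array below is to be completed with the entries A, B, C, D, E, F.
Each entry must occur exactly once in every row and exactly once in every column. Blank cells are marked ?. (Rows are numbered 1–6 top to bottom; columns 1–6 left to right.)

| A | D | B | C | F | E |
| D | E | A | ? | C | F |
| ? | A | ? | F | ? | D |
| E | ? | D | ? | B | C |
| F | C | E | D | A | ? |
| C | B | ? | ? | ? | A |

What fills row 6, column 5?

D

Row 2, column 4: row 2 has {A, C, D, E, F} and column 4 has {C, D, F}, leaving only B.
Row 3, column 1: row 3 has {A, D, F} and column 1 has {A, C, D, E, F}, leaving only B.
Row 3, column 3: row 3 has {A, B, D, F} and column 3 has {A, B, D, E}, leaving only C.
Row 3, column 5: row 3 has {A, B, C, D, F} and column 5 has {A, B, C, F}, leaving only E.
Row 6 already has {A, B, C} and column 5 already has {A, B, C, E, F}, so row 6, column 5 must be D.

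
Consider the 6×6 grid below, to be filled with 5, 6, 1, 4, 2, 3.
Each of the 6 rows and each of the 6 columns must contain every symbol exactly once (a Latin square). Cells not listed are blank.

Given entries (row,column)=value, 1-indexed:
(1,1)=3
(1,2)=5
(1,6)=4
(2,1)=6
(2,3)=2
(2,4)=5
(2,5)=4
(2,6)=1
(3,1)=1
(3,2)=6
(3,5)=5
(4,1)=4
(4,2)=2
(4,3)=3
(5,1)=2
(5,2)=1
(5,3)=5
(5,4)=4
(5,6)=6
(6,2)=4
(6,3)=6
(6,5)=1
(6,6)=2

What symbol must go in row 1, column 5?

Row 1, column 3: row 1 has {5, 4, 3} and column 3 has {5, 6, 2, 3}, leaving only 1.
Row 2, column 2: row 2 has {5, 6, 1, 4, 2} and column 2 has {5, 6, 1, 4, 2}, leaving only 3.
Row 3, column 3: row 3 has {5, 6, 1} and column 3 has {5, 6, 1, 2, 3}, leaving only 4.
Row 3, column 6: row 3 has {5, 6, 1, 4} and column 6 has {6, 1, 4, 2}, leaving only 3.
Row 3, column 4: row 3 has {5, 6, 1, 4, 3} and column 4 has {5, 4}, leaving only 2.
Row 1, column 4: row 1 has {5, 1, 4, 3} and column 4 has {5, 4, 2}, leaving only 6.
Row 1 already has {5, 6, 1, 4, 3} and column 5 already has {5, 1, 4}, so row 1, column 5 must be 2.

2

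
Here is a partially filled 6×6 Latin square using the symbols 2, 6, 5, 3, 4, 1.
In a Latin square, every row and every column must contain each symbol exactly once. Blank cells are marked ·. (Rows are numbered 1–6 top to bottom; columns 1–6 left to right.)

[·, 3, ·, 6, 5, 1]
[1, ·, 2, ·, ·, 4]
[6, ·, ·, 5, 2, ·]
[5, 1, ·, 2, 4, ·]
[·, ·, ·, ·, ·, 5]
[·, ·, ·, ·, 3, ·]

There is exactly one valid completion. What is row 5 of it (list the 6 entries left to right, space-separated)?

3 2 6 4 1 5

Row 1, column 3: row 1 has {6, 5, 3, 1} and column 3 has {2}, leaving only 4.
Row 1, column 1: row 1 has {6, 5, 3, 4, 1} and column 1 has {6, 5, 1}, leaving only 2.
Row 2, column 4: row 2 has {2, 4, 1} and column 4 has {2, 6, 5}, leaving only 3.
Row 2, column 5: row 2 has {2, 3, 4, 1} and column 5 has {2, 5, 3, 4}, leaving only 6.
Row 5, column 5: row 5 has {5} and column 5 has {2, 6, 5, 3, 4}, leaving only 1.
Row 5, column 4: row 5 has {5, 1} and column 4 has {2, 6, 5, 3}, leaving only 4.
Row 5, column 1: row 5 has {5, 4, 1} and column 1 has {2, 6, 5, 1}, leaving only 3.
Row 5, column 3: row 5 has {5, 3, 4, 1} and column 3 has {2, 4}, leaving only 6.
Row 5, column 2: row 5 has {6, 5, 3, 4, 1} and column 2 has {3, 1}, leaving only 2.
So row 5 reads: 3 2 6 4 1 5.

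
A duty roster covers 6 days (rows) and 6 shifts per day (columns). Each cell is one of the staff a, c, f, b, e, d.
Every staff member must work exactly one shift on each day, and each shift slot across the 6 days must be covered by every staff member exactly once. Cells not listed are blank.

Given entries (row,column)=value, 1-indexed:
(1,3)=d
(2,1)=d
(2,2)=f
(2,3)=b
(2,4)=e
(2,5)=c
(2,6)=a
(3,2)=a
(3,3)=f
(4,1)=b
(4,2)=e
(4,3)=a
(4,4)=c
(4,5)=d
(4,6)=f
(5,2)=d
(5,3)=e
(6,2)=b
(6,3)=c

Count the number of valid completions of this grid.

Day 1, shift 1: eliminating its day and shift leaves {a, c, f, e}.
Day 1, shift 2: eliminating its day and shift leaves {c}.
Day 1, shift 4: eliminating its day and shift leaves {a, f, b}.
Day 1, shift 5: eliminating its day and shift leaves {a, f, b, e}.
Day 1, shift 6: eliminating its day and shift leaves {c, b, e}.
Day 3, shift 1: eliminating its day and shift leaves {c, e}.
Day 3, shift 4: eliminating its day and shift leaves {b, d}.
Day 3, shift 5: eliminating its day and shift leaves {b, e}.
Day 3, shift 6: eliminating its day and shift leaves {c, b, e, d}.
Day 5, shift 1: eliminating its day and shift leaves {a, c, f}.
Day 5, shift 4: eliminating its day and shift leaves {a, f, b}.
Day 5, shift 5: eliminating its day and shift leaves {a, f, b}.
Day 5, shift 6: eliminating its day and shift leaves {c, b}.
Day 6, shift 1: eliminating its day and shift leaves {a, f, e}.
Day 6, shift 4: eliminating its day and shift leaves {a, f, d}.
Day 6, shift 5: eliminating its day and shift leaves {a, f, e}.
Day 6, shift 6: eliminating its day and shift leaves {e, d}.
Enumerating the assignments across these blanks that avoid any day or shift repeat gives 12 completions.

12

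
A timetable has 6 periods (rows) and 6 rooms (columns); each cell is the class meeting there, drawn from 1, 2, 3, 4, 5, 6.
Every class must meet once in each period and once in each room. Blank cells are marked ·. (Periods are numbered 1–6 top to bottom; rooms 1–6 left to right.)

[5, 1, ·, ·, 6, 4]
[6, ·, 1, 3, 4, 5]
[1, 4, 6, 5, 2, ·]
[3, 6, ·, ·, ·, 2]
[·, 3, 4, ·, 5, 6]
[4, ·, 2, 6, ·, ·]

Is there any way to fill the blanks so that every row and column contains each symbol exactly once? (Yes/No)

No period or room among the givens repeats a symbol, and propagating forced cells runs into no contradiction.
One valid completion exists (for instance, 5 1 3 2 6 4 / 6 2 1 3 4 5 / 1 4 6 5 2 3 / 3 6 5 4 1 2 / 2 3 4 1 5 6 / 4 5 2 6 3 1).

Yes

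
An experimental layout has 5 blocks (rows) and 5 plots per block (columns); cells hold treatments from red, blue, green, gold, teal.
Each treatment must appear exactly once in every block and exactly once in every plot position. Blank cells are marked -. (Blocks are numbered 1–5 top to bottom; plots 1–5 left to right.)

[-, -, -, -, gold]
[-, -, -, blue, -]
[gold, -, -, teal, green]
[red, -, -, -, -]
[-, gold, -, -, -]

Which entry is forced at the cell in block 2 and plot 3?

gold

Block 2, plot 3 is narrowed to {red, green, gold, teal}.
If it were red, then block 2, plot 2 would be left with no valid symbol.
If it were green, then block 2, plot 5 would be left with no valid symbol.
If it were teal, then block 2, plot 5 would be left with no valid symbol.
So block 2, plot 3 must be gold.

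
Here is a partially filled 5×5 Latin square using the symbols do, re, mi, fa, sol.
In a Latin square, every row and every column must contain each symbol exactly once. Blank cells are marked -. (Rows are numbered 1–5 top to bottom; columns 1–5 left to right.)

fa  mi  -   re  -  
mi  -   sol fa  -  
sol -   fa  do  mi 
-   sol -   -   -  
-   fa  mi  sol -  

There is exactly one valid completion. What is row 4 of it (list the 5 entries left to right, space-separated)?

do sol re mi fa

Row 4, column 4: row 4 has {sol} and column 4 has {do, re, fa, sol}, leaving only mi.
Row 1, column 3: row 1 has {re, mi, fa} and column 3 has {mi, fa, sol}, leaving only do.
Row 4, column 3: row 4 has {mi, sol} and column 3 has {do, mi, fa, sol}, leaving only re.
Row 4, column 1: row 4 has {re, mi, sol} and column 1 has {mi, fa, sol}, leaving only do.
Row 4, column 5: row 4 has {do, re, mi, sol} and column 5 has {mi}, leaving only fa.
So row 4 reads: do sol re mi fa.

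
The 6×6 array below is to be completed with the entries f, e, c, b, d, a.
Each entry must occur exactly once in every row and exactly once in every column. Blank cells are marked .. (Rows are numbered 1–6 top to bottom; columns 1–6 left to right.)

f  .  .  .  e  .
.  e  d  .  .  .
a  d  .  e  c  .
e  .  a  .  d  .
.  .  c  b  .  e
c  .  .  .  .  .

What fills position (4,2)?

Row 1, column 3: row 1 has {f, e} and column 3 has {c, d, a}, leaving only b.
Row 2, column 1: row 2 has {e, d} and column 1 has {f, e, c, a}, leaving only b.
Row 3, column 3: row 3 has {e, c, d, a} and column 3 has {c, b, d, a}, leaving only f.
Row 3, column 6: row 3 has {f, e, c, d, a} and column 6 has {e}, leaving only b.
Row 5, column 1: row 5 has {e, c, b} and column 1 has {f, e, c, b, a}, leaving only d.
Row 6, column 3: row 6 has {c} and column 3 has {f, c, b, d, a}, leaving only e.
Row 4, column 2 is narrowed to {f, c, b}.
If it were f, then row 4, column 6 would be left with no valid symbol.
If it were c, then row 4, column 6 would be left with no valid symbol.
So row 4, column 2 must be b.

b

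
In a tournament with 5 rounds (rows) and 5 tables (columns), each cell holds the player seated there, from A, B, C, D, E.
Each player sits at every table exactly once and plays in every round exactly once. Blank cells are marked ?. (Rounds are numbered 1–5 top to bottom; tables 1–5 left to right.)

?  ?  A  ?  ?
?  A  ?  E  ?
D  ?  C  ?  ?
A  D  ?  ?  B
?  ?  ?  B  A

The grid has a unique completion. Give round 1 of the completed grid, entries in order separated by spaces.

Round 3, table 4: round 3 has {C, D} and table 4 has {B, E}, leaving only A.
Round 3, table 5: round 3 has {A, C, D} and table 5 has {A, B}, leaving only E.
Round 3, table 2: round 3 has {A, C, D, E} and table 2 has {A, D}, leaving only B.
Round 4, table 3: round 4 has {A, B, D} and table 3 has {A, C}, leaving only E.
Round 4, table 4: round 4 has {A, B, D, E} and table 4 has {A, B, E}, leaving only C.
Round 1, table 4: round 1 has {A} and table 4 has {A, B, C, E}, leaving only D.
Round 1, table 5: round 1 has {A, D} and table 5 has {A, B, E}, leaving only C.
Round 1, table 2: round 1 has {A, C, D} and table 2 has {A, B, D}, leaving only E.
Round 1, table 1: round 1 has {A, C, D, E} and table 1 has {A, D}, leaving only B.
So round 1 reads: B E A D C.

B E A D C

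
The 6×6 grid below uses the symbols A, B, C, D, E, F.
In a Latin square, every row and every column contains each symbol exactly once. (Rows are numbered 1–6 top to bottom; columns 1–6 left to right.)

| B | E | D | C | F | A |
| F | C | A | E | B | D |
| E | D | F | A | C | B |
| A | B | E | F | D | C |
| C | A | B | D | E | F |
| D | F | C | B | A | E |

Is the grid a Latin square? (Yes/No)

Each row is a permutation of the 6 symbols, and so is each column.

Yes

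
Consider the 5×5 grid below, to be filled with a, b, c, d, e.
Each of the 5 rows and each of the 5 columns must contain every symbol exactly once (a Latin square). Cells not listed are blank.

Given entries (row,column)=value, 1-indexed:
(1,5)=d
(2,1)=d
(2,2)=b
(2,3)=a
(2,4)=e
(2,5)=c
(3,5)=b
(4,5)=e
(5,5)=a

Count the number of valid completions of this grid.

56

Row 1, column 1: eliminating its row and column leaves {a, b, c, e}.
Row 1, column 2: eliminating its row and column leaves {a, c, e}.
Row 1, column 3: eliminating its row and column leaves {b, c, e}.
Row 1, column 4: eliminating its row and column leaves {a, b, c}.
Row 3, column 1: eliminating its row and column leaves {a, c, e}.
Row 3, column 2: eliminating its row and column leaves {a, c, d, e}.
Row 3, column 3: eliminating its row and column leaves {c, d, e}.
Row 3, column 4: eliminating its row and column leaves {a, c, d}.
Row 4, column 1: eliminating its row and column leaves {a, b, c}.
Row 4, column 2: eliminating its row and column leaves {a, c, d}.
Row 4, column 3: eliminating its row and column leaves {b, c, d}.
Row 4, column 4: eliminating its row and column leaves {a, b, c, d}.
Row 5, column 1: eliminating its row and column leaves {b, c, e}.
Row 5, column 2: eliminating its row and column leaves {c, d, e}.
Row 5, column 3: eliminating its row and column leaves {b, c, d, e}.
Row 5, column 4: eliminating its row and column leaves {b, c, d}.
Enumerating the assignments across these blanks that avoid any row or column repeat gives 56 completions.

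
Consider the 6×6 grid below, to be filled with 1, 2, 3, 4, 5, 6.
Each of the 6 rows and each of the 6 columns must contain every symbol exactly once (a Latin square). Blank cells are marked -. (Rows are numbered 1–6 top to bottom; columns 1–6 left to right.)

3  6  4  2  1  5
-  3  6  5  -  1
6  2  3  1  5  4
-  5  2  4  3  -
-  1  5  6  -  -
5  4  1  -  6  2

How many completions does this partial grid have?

2

Row 2, column 1: eliminating its row and column leaves {2, 4}.
Row 2, column 5: eliminating its row and column leaves {2, 4}.
Row 4, column 1: eliminating its row and column leaves {1}.
Row 4, column 6: eliminating its row and column leaves {6}.
Row 5, column 1: eliminating its row and column leaves {2, 4}.
Row 5, column 5: eliminating its row and column leaves {2, 4}.
Row 5, column 6: eliminating its row and column leaves {3}.
Row 6, column 4: eliminating its row and column leaves {3}.
Enumerating the assignments across these blanks that avoid any row or column repeat gives 2 completions.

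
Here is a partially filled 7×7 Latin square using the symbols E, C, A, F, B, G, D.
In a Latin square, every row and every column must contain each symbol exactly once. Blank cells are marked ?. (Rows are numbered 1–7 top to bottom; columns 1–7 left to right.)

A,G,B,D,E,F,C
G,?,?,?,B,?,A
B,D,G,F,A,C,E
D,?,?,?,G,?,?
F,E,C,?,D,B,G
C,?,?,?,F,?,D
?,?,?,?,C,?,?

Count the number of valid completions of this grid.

7

Row 2, column 2: eliminating its row and column leaves {C, F}.
Row 2, column 3: eliminating its row and column leaves {E, F, D}.
Row 2, column 4: eliminating its row and column leaves {E, C}.
Row 2, column 6: eliminating its row and column leaves {E, D}.
Row 4, column 2: eliminating its row and column leaves {C, A, F, B}.
Row 4, column 3: eliminating its row and column leaves {E, A, F}.
Row 4, column 4: eliminating its row and column leaves {E, C, A, B}.
Row 4, column 6: eliminating its row and column leaves {E, A}.
Row 4, column 7: eliminating its row and column leaves {F, B}.
Row 5, column 4: eliminating its row and column leaves {A}.
Row 6, column 2: eliminating its row and column leaves {A, B}.
Row 6, column 3: eliminating its row and column leaves {E, A}.
Row 6, column 4: eliminating its row and column leaves {E, A, B, G}.
Row 6, column 6: eliminating its row and column leaves {E, A, G}.
Row 7, column 1: eliminating its row and column leaves {E}.
Row 7, column 2: eliminating its row and column leaves {A, F, B}.
Row 7, column 3: eliminating its row and column leaves {E, A, F, D}.
Row 7, column 4: eliminating its row and column leaves {E, A, B, G}.
Row 7, column 6: eliminating its row and column leaves {E, A, G, D}.
Row 7, column 7: eliminating its row and column leaves {F, B}.
Enumerating the assignments across these blanks that avoid any row or column repeat gives 7 completions.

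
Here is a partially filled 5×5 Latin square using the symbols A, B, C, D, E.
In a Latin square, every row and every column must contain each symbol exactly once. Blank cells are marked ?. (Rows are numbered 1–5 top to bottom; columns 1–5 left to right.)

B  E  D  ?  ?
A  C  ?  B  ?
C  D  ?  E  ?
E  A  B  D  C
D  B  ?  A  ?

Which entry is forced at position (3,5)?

Row 1, column 4: row 1 has {B, D, E} and column 4 has {A, B, D, E}, leaving only C.
Row 1, column 5: row 1 has {B, C, D, E} and column 5 has {C}, leaving only A.
Row 3 already has {C, D, E} and column 5 already has {A, C}, so row 3, column 5 must be B.

B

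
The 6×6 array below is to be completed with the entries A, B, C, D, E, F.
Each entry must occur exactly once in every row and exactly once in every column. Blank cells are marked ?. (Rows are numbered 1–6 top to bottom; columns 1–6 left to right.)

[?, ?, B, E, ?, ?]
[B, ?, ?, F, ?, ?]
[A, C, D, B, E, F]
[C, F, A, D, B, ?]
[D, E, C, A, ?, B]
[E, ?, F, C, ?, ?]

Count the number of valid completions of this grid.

4

Row 1, column 1: eliminating its row and column leaves {F}.
Row 1, column 2: eliminating its row and column leaves {A, D}.
Row 1, column 5: eliminating its row and column leaves {A, C, D, F}.
Row 1, column 6: eliminating its row and column leaves {A, C, D}.
Row 2, column 2: eliminating its row and column leaves {A, D}.
Row 2, column 3: eliminating its row and column leaves {E}.
Row 2, column 5: eliminating its row and column leaves {A, C, D}.
Row 2, column 6: eliminating its row and column leaves {A, C, D, E}.
Row 4, column 6: eliminating its row and column leaves {E}.
Row 5, column 5: eliminating its row and column leaves {F}.
Row 6, column 2: eliminating its row and column leaves {A, B, D}.
Row 6, column 5: eliminating its row and column leaves {A, D}.
Row 6, column 6: eliminating its row and column leaves {A, D}.
Enumerating the assignments across these blanks that avoid any row or column repeat gives 4 completions.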